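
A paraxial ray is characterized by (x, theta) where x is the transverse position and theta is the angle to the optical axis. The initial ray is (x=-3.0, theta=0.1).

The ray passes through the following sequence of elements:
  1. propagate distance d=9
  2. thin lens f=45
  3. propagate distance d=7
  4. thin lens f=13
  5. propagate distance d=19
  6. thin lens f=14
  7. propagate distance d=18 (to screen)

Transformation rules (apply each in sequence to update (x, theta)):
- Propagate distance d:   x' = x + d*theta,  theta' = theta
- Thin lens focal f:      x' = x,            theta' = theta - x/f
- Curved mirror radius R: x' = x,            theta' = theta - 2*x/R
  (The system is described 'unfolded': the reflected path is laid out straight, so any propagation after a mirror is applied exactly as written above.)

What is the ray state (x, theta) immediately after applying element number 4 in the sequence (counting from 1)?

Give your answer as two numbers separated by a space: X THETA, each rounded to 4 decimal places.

Answer: -1.0733 0.2292

Derivation:
Initial: x=-3.0000 theta=0.1000
After 1 (propagate distance d=9): x=-2.1000 theta=0.1000
After 2 (thin lens f=45): x=-2.1000 theta=11/75 (≈0.1467)
After 3 (propagate distance d=7): x=-161/150 (≈-1.0733) theta=11/75 (≈0.1467)
After 4 (thin lens f=13): x=-161/150 (≈-1.0733) theta=149/650 (≈0.2292)
Rounded to 4 decimal places: x = -1.0733, theta = 0.2292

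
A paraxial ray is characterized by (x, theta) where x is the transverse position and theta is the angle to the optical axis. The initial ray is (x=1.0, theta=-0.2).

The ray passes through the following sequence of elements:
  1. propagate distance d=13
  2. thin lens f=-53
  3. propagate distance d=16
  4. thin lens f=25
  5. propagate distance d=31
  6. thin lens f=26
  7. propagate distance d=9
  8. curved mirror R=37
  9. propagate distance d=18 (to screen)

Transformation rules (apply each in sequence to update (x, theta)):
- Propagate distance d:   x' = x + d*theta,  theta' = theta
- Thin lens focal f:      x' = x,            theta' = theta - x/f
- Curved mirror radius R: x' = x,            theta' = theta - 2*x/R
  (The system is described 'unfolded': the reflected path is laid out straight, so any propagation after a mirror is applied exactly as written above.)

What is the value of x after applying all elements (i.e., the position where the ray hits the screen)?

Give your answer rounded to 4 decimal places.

Answer: 3.6145

Derivation:
Initial: x=1.0000 theta=-0.2000
After 1 (propagate distance d=13): x=-1.6000 theta=-0.2000
After 2 (thin lens f=-53): x=-1.6000 theta=-61/265 (≈-0.2302)
After 3 (propagate distance d=16): x=-280/53 (≈-5.2830) theta=-61/265 (≈-0.2302)
After 4 (thin lens f=25): x=-280/53 (≈-5.2830) theta=-1/53 (≈-0.0189)
After 5 (propagate distance d=31): x=-311/53 (≈-5.8679) theta=-1/53 (≈-0.0189)
After 6 (thin lens f=26): x=-311/53 (≈-5.8679) theta=285/1378 (≈0.2068)
After 7 (propagate distance d=9): x=-5521/1378 (≈-4.0065) theta=285/1378 (≈0.2068)
After 8 (curved mirror R=37): x=-5521/1378 (≈-4.0065) theta=21587/50986 (≈0.4234)
After 9 (propagate distance d=18 (to screen)): x=184289/50986 (≈3.6145) theta=21587/50986 (≈0.4234)
Rounded to 4 decimal places: x = 3.6145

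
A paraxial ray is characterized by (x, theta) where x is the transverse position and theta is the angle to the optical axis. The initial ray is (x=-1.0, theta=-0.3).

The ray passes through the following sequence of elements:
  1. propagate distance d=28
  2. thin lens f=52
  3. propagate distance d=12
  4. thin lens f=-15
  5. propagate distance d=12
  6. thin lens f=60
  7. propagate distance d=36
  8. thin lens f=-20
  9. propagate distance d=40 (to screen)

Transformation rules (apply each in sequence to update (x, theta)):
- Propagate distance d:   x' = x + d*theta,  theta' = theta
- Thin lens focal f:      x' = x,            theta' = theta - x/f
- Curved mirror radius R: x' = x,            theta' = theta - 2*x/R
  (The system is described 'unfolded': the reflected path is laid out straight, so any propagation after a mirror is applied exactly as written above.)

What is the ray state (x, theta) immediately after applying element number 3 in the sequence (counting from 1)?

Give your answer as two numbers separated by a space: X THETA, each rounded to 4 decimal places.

Initial: x=-1.0000 theta=-0.3000
After 1 (propagate distance d=28): x=-9.4000 theta=-0.3000
After 2 (thin lens f=52): x=-9.4000 theta=-31/260 (≈-0.1192)
After 3 (propagate distance d=12): x=-704/65 (≈-10.8308) theta=-31/260 (≈-0.1192)
Rounded to 4 decimal places: x = -10.8308, theta = -0.1192

Answer: -10.8308 -0.1192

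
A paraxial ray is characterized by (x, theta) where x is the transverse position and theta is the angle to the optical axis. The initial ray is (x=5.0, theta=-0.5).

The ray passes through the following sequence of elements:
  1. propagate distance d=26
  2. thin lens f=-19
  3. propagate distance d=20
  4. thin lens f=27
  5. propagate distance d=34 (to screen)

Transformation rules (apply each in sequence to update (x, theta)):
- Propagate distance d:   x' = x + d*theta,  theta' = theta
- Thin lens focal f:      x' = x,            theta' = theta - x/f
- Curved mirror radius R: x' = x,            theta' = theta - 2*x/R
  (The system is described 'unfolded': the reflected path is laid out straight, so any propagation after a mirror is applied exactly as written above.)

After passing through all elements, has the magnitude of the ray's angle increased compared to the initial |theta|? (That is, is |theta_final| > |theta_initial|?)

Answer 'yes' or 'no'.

Answer: no

Derivation:
Initial: x=5.0000 theta=-0.5000
After 1 (propagate distance d=26): x=-8.0000 theta=-0.5000
After 2 (thin lens f=-19): x=-8.0000 theta=-35/38 (≈-0.9211)
After 3 (propagate distance d=20): x=-502/19 (≈-26.4211) theta=-35/38 (≈-0.9211)
After 4 (thin lens f=27): x=-502/19 (≈-26.4211) theta=59/1026 (≈0.0575)
After 5 (propagate distance d=34 (to screen)): x=-12551/513 (≈-24.4659) theta=59/1026 (≈0.0575)
|theta_initial|=0.5000 |theta_final|=59/1026 (≈0.0575) -> not increased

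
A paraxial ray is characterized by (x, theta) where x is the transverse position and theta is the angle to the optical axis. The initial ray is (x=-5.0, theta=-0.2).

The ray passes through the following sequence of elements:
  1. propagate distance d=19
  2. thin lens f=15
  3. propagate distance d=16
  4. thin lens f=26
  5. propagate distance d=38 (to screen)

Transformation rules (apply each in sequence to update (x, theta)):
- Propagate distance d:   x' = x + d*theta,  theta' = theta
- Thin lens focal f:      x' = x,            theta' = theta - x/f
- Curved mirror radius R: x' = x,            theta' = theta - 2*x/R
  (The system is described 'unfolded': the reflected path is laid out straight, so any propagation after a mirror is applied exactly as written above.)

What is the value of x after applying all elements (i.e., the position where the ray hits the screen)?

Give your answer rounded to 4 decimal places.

Answer: 15.8995

Derivation:
Initial: x=-5.0000 theta=-0.2000
After 1 (propagate distance d=19): x=-8.8000 theta=-0.2000
After 2 (thin lens f=15): x=-8.8000 theta=29/75 (≈0.3867)
After 3 (propagate distance d=16): x=-196/75 (≈-2.6133) theta=29/75 (≈0.3867)
After 4 (thin lens f=26): x=-196/75 (≈-2.6133) theta=19/39 (≈0.4872)
After 5 (propagate distance d=38 (to screen)): x=15502/975 (≈15.8995) theta=19/39 (≈0.4872)
Rounded to 4 decimal places: x = 15.8995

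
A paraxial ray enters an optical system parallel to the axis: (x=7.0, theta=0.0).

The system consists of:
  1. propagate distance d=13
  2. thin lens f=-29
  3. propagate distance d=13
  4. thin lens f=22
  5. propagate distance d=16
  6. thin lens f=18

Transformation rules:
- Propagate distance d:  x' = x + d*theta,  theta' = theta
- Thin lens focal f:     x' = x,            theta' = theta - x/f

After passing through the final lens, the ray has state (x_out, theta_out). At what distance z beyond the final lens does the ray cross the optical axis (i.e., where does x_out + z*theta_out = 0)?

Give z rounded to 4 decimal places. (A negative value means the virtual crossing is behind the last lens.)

Initial: x=7.0000 theta=0.0000
After 1 (propagate distance d=13): x=7.0000 theta=0.0000
After 2 (thin lens f=-29): x=7.0000 theta=7/29 (≈0.2414)
After 3 (propagate distance d=13): x=294/29 (≈10.1379) theta=7/29 (≈0.2414)
After 4 (thin lens f=22): x=294/29 (≈10.1379) theta=-70/319 (≈-0.2194)
After 5 (propagate distance d=16): x=2114/319 (≈6.6270) theta=-70/319 (≈-0.2194)
After 6 (thin lens f=18): x=2114/319 (≈6.6270) theta=-1687/2871 (≈-0.5876)
z_focus = -x_out/theta_out = -(2114/319)/(-1687/2871) = 2718/241 ≈ 11.2780
Rounded to 4 decimal places: z = 11.2780

Answer: 11.2780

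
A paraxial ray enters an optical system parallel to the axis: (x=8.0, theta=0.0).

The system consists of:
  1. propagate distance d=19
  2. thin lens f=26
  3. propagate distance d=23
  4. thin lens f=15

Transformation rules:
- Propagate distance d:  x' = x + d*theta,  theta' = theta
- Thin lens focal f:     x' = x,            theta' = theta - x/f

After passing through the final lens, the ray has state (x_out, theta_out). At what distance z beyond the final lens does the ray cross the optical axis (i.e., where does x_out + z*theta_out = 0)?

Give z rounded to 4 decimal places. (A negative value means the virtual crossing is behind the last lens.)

Answer: 2.5000

Derivation:
Initial: x=8.0000 theta=0.0000
After 1 (propagate distance d=19): x=8.0000 theta=0.0000
After 2 (thin lens f=26): x=8.0000 theta=-4/13 (≈-0.3077)
After 3 (propagate distance d=23): x=12/13 (≈0.9231) theta=-4/13 (≈-0.3077)
After 4 (thin lens f=15): x=12/13 (≈0.9231) theta=-24/65 (≈-0.3692)
z_focus = -x_out/theta_out = -(12/13)/(-24/65) = 2.5000
Rounded to 4 decimal places: z = 2.5000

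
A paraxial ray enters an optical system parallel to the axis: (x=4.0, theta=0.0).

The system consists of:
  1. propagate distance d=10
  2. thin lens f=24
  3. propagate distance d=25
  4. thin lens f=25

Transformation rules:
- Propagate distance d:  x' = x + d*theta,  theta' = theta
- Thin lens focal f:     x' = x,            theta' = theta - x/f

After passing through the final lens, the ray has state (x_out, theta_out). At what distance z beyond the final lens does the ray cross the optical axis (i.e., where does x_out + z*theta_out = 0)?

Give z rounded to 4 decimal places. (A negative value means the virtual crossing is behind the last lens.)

Initial: x=4.0000 theta=0.0000
After 1 (propagate distance d=10): x=4.0000 theta=0.0000
After 2 (thin lens f=24): x=4.0000 theta=-1/6 (≈-0.1667)
After 3 (propagate distance d=25): x=-1/6 (≈-0.1667) theta=-1/6 (≈-0.1667)
After 4 (thin lens f=25): x=-1/6 (≈-0.1667) theta=-0.1600
z_focus = -x_out/theta_out = -(-1/6)/(-0.1600) = -25/24 ≈ -1.0417
Rounded to 4 decimal places: z = -1.0417

Answer: -1.0417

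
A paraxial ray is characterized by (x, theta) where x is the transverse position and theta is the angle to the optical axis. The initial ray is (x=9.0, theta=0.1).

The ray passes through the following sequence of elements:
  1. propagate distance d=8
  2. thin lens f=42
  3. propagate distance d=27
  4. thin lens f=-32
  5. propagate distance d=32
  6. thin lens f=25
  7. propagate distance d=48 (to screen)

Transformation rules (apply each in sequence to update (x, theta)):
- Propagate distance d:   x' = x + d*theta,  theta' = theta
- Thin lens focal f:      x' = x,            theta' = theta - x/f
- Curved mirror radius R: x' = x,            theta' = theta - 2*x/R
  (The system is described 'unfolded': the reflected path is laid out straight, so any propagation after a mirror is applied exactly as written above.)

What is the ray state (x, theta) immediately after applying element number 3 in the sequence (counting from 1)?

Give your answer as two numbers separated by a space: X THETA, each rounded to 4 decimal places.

Answer: 6.2000 -0.1333

Derivation:
Initial: x=9.0000 theta=0.1000
After 1 (propagate distance d=8): x=9.8000 theta=0.1000
After 2 (thin lens f=42): x=9.8000 theta=-2/15 (≈-0.1333)
After 3 (propagate distance d=27): x=6.2000 theta=-2/15 (≈-0.1333)
Rounded to 4 decimal places: x = 6.2000, theta = -0.1333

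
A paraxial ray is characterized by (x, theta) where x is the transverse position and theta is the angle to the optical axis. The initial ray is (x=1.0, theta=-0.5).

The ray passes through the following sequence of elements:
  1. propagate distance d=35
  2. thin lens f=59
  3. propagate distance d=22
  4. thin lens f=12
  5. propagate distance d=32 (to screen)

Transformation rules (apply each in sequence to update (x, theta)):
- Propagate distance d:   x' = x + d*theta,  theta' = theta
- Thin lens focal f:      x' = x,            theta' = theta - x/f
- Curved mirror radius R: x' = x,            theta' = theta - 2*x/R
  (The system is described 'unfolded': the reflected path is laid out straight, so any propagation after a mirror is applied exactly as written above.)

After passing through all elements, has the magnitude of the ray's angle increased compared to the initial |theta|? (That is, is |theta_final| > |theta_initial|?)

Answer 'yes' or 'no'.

Answer: yes

Derivation:
Initial: x=1.0000 theta=-0.5000
After 1 (propagate distance d=35): x=-16.5000 theta=-0.5000
After 2 (thin lens f=59): x=-16.5000 theta=-13/59 (≈-0.2203)
After 3 (propagate distance d=22): x=-2519/118 (≈-21.3475) theta=-13/59 (≈-0.2203)
After 4 (thin lens f=12): x=-2519/118 (≈-21.3475) theta=2207/1416 (≈1.5586)
After 5 (propagate distance d=32 (to screen)): x=10099/354 (≈28.5282) theta=2207/1416 (≈1.5586)
|theta_initial|=0.5000 |theta_final|=2207/1416 (≈1.5586) -> increased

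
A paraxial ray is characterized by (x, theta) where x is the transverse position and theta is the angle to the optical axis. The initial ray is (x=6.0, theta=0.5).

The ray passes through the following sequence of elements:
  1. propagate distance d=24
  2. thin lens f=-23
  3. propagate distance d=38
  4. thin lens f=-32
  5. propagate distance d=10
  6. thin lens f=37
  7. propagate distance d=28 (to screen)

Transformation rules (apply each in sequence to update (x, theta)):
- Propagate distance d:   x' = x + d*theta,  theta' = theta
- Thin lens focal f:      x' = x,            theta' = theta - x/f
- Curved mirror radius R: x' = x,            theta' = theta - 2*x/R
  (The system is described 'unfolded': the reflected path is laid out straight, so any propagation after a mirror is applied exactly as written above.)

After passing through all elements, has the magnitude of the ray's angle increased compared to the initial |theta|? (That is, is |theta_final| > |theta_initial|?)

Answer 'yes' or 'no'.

Answer: yes

Derivation:
Initial: x=6.0000 theta=0.5000
After 1 (propagate distance d=24): x=18.0000 theta=0.5000
After 2 (thin lens f=-23): x=18.0000 theta=59/46 (≈1.2826)
After 3 (propagate distance d=38): x=1535/23 (≈66.7391) theta=59/46 (≈1.2826)
After 4 (thin lens f=-32): x=1535/23 (≈66.7391) theta=2479/736 (≈3.3682)
After 5 (propagate distance d=10): x=36955/368 (≈100.4212) theta=2479/736 (≈3.3682)
After 6 (thin lens f=37): x=36955/368 (≈100.4212) theta=17813/27232 (≈0.6541)
After 7 (propagate distance d=28 (to screen)): x=1616717/13616 (≈118.7366) theta=17813/27232 (≈0.6541)
|theta_initial|=0.5000 |theta_final|=17813/27232 (≈0.6541) -> increased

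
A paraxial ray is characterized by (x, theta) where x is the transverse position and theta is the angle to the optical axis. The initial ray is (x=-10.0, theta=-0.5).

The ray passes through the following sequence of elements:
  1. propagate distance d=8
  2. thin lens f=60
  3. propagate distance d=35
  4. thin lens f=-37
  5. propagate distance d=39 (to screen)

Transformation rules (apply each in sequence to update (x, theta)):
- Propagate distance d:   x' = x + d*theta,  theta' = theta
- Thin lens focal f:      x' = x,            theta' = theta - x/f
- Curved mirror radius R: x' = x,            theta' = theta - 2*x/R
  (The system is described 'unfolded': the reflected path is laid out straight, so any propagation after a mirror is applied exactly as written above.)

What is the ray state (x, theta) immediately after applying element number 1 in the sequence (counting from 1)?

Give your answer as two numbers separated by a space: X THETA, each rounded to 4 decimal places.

Answer: -14.0000 -0.5000

Derivation:
Initial: x=-10.0000 theta=-0.5000
After 1 (propagate distance d=8): x=-14.0000 theta=-0.5000
Rounded to 4 decimal places: x = -14.0000, theta = -0.5000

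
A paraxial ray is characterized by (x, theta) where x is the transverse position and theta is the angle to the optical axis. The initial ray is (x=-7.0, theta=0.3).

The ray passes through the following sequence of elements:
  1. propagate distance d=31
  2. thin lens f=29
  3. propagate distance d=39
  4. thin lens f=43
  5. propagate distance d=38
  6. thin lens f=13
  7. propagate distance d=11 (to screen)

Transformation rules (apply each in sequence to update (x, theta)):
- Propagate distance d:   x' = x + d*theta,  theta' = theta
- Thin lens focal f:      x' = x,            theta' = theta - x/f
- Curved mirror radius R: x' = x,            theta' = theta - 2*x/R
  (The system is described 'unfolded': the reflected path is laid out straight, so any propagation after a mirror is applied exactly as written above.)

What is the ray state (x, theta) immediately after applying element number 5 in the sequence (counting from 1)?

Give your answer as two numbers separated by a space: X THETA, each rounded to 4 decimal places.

Initial: x=-7.0000 theta=0.3000
After 1 (propagate distance d=31): x=2.3000 theta=0.3000
After 2 (thin lens f=29): x=2.3000 theta=32/145 (≈0.2207)
After 3 (propagate distance d=39): x=3163/290 (≈10.9069) theta=32/145 (≈0.2207)
After 4 (thin lens f=43): x=3163/290 (≈10.9069) theta=-411/12470 (≈-0.0330)
After 5 (propagate distance d=38): x=120391/12470 (≈9.6545) theta=-411/12470 (≈-0.0330)
Rounded to 4 decimal places: x = 9.6545, theta = -0.0330

Answer: 9.6545 -0.0330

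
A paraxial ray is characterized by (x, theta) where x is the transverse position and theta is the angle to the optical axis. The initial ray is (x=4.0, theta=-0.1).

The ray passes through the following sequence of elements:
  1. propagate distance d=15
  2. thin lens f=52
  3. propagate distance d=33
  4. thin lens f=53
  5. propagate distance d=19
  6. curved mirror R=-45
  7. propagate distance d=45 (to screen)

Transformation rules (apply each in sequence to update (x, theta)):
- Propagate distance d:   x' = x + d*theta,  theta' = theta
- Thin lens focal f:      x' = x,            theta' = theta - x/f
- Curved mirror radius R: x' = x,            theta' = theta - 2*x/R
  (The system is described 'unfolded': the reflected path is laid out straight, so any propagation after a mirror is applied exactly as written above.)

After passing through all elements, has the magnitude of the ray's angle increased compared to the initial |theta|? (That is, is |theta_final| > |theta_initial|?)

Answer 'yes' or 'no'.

Answer: yes

Derivation:
Initial: x=4.0000 theta=-0.1000
After 1 (propagate distance d=15): x=2.5000 theta=-0.1000
After 2 (thin lens f=52): x=2.5000 theta=-77/520 (≈-0.1481)
After 3 (propagate distance d=33): x=-1241/520 (≈-2.3865) theta=-77/520 (≈-0.1481)
After 4 (thin lens f=53): x=-1241/520 (≈-2.3865) theta=-71/689 (≈-0.1030)
After 5 (propagate distance d=19): x=-119733/27560 (≈-4.3444) theta=-71/689 (≈-0.1030)
After 6 (curved mirror R=-45): x=-119733/27560 (≈-4.3444) theta=-61211/206700 (≈-0.2961)
After 7 (propagate distance d=45 (to screen)): x=-486999/27560 (≈-17.6705) theta=-61211/206700 (≈-0.2961)
|theta_initial|=0.1000 |theta_final|=61211/206700 (≈0.2961) -> increased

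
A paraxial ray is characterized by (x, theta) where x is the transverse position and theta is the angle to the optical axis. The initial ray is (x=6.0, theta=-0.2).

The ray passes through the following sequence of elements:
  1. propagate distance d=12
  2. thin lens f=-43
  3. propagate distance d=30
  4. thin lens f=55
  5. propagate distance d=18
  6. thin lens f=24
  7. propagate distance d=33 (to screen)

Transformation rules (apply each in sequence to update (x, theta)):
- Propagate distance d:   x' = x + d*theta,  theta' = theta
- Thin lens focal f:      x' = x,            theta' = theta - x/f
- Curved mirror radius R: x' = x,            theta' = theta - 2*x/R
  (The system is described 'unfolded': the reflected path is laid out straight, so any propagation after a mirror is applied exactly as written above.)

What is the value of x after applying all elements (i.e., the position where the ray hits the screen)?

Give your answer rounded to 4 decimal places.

Initial: x=6.0000 theta=-0.2000
After 1 (propagate distance d=12): x=3.6000 theta=-0.2000
After 2 (thin lens f=-43): x=3.6000 theta=-5/43 (≈-0.1163)
After 3 (propagate distance d=30): x=24/215 (≈0.1116) theta=-5/43 (≈-0.1163)
After 4 (thin lens f=55): x=24/215 (≈0.1116) theta=-1399/11825 (≈-0.1183)
After 5 (propagate distance d=18): x=-23862/11825 (≈-2.0179) theta=-1399/11825 (≈-0.1183)
After 6 (thin lens f=24): x=-23862/11825 (≈-2.0179) theta=-1619/47300 (≈-0.0342)
After 7 (propagate distance d=33 (to screen)): x=-5955/1892 (≈-3.1475) theta=-1619/47300 (≈-0.0342)
Rounded to 4 decimal places: x = -3.1475

Answer: -3.1475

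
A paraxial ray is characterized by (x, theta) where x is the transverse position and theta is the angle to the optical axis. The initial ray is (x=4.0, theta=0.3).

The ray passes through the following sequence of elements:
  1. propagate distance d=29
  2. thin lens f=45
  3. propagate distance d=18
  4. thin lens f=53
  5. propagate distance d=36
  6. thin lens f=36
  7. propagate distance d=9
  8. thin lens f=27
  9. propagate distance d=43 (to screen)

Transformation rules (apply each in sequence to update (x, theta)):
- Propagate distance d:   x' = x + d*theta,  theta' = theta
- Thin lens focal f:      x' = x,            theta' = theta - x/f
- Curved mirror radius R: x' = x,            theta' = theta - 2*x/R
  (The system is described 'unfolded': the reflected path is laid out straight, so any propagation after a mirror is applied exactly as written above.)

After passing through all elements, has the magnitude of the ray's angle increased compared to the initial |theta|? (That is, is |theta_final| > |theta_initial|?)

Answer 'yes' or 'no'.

Answer: yes

Derivation:
Initial: x=4.0000 theta=0.3000
After 1 (propagate distance d=29): x=12.7000 theta=0.3000
After 2 (thin lens f=45): x=12.7000 theta=4/225 (≈0.0178)
After 3 (propagate distance d=18): x=13.0200 theta=4/225 (≈0.0178)
After 4 (thin lens f=53): x=13.0200 theta=-1087/4770 (≈-0.2279)
After 5 (propagate distance d=36): x=12763/2650 (≈4.8162) theta=-1087/4770 (≈-0.2279)
After 6 (thin lens f=36): x=12763/2650 (≈4.8162) theta=-217/600 (≈-0.3617)
After 7 (propagate distance d=9): x=16549/10600 (≈1.5612) theta=-217/600 (≈-0.3617)
After 8 (thin lens f=27): x=16549/10600 (≈1.5612) theta=-60029/143100 (≈-0.4195)
After 9 (propagate distance d=43 (to screen)): x=-4715671/286200 (≈-16.4768) theta=-60029/143100 (≈-0.4195)
|theta_initial|=0.3000 |theta_final|=60029/143100 (≈0.4195) -> increased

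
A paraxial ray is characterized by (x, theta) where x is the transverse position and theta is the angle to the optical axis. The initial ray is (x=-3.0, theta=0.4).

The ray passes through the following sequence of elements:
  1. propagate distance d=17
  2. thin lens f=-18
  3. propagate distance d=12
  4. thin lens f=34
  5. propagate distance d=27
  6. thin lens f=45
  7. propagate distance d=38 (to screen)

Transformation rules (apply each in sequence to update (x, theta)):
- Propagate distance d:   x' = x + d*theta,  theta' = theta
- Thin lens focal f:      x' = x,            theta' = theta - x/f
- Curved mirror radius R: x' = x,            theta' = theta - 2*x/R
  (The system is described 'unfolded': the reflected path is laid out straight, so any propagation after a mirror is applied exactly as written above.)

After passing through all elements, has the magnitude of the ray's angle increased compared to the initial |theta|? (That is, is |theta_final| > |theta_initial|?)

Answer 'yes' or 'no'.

Initial: x=-3.0000 theta=0.4000
After 1 (propagate distance d=17): x=3.8000 theta=0.4000
After 2 (thin lens f=-18): x=3.8000 theta=11/18 (≈0.6111)
After 3 (propagate distance d=12): x=167/15 (≈11.1333) theta=11/18 (≈0.6111)
After 4 (thin lens f=34): x=167/15 (≈11.1333) theta=217/765 (≈0.2837)
After 5 (propagate distance d=27): x=4792/255 (≈18.7922) theta=217/765 (≈0.2837)
After 6 (thin lens f=45): x=4792/255 (≈18.7922) theta=-1537/11475 (≈-0.1339)
After 7 (propagate distance d=38 (to screen)): x=157234/11475 (≈13.7023) theta=-1537/11475 (≈-0.1339)
|theta_initial|=0.4000 |theta_final|=1537/11475 (≈0.1339) -> not increased

Answer: no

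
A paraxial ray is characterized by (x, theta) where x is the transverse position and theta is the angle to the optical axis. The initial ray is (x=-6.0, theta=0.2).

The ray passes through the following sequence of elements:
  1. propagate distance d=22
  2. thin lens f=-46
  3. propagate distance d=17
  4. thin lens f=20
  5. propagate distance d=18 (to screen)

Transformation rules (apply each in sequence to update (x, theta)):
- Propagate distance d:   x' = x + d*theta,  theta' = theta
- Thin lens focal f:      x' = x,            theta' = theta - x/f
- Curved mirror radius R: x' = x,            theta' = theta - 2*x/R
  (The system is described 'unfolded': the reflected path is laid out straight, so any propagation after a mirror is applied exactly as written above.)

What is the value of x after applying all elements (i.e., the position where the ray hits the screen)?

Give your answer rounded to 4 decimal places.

Initial: x=-6.0000 theta=0.2000
After 1 (propagate distance d=22): x=-1.6000 theta=0.2000
After 2 (thin lens f=-46): x=-1.6000 theta=19/115 (≈0.1652)
After 3 (propagate distance d=17): x=139/115 (≈1.2087) theta=19/115 (≈0.1652)
After 4 (thin lens f=20): x=139/115 (≈1.2087) theta=241/2300 (≈0.1048)
After 5 (propagate distance d=18 (to screen)): x=3559/1150 (≈3.0948) theta=241/2300 (≈0.1048)
Rounded to 4 decimal places: x = 3.0948

Answer: 3.0948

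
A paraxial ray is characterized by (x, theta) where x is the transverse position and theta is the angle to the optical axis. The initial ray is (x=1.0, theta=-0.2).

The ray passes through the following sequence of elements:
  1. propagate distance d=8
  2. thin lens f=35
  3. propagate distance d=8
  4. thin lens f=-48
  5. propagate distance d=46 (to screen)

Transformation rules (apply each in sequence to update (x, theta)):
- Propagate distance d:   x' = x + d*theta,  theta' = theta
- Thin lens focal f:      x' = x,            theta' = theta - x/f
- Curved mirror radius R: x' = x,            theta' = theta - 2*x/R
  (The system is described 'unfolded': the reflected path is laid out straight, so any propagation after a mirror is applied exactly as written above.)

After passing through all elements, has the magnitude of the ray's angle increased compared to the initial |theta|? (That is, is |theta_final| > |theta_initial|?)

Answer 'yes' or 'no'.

Answer: yes

Derivation:
Initial: x=1.0000 theta=-0.2000
After 1 (propagate distance d=8): x=-0.6000 theta=-0.2000
After 2 (thin lens f=35): x=-0.6000 theta=-32/175 (≈-0.1829)
After 3 (propagate distance d=8): x=-361/175 (≈-2.0629) theta=-32/175 (≈-0.1829)
After 4 (thin lens f=-48): x=-361/175 (≈-2.0629) theta=-271/1200 (≈-0.2258)
After 5 (propagate distance d=46 (to screen)): x=-10459/840 (≈-12.4512) theta=-271/1200 (≈-0.2258)
|theta_initial|=0.2000 |theta_final|=271/1200 (≈0.2258) -> increased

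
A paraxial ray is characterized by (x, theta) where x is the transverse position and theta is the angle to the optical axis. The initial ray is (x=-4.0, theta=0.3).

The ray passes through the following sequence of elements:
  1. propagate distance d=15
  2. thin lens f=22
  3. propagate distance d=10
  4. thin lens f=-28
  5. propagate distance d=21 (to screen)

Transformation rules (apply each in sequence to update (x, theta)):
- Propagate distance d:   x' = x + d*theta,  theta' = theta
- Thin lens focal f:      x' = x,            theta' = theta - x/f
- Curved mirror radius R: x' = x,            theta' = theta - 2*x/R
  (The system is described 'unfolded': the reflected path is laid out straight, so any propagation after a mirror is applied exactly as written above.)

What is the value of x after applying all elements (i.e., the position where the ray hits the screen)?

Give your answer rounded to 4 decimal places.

Answer: 11.5500

Derivation:
Initial: x=-4.0000 theta=0.3000
After 1 (propagate distance d=15): x=0.5000 theta=0.3000
After 2 (thin lens f=22): x=0.5000 theta=61/220 (≈0.2773)
After 3 (propagate distance d=10): x=36/11 (≈3.2727) theta=61/220 (≈0.2773)
After 4 (thin lens f=-28): x=36/11 (≈3.2727) theta=607/1540 (≈0.3942)
After 5 (propagate distance d=21 (to screen)): x=11.5500 theta=607/1540 (≈0.3942)
Rounded to 4 decimal places: x = 11.5500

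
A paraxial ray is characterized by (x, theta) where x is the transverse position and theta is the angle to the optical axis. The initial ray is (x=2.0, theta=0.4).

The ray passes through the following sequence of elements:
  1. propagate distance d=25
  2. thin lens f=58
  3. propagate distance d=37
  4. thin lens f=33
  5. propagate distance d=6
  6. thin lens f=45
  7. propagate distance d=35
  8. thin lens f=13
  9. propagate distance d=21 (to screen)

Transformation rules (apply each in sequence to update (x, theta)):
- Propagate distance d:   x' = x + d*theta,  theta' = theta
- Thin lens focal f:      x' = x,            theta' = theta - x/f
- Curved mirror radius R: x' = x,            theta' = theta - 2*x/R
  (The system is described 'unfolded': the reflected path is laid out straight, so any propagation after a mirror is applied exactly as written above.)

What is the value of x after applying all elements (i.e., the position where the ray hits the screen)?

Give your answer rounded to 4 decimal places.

Answer: -9.9426

Derivation:
Initial: x=2.0000 theta=0.4000
After 1 (propagate distance d=25): x=12.0000 theta=0.4000
After 2 (thin lens f=58): x=12.0000 theta=28/145 (≈0.1931)
After 3 (propagate distance d=37): x=2776/145 (≈19.1448) theta=28/145 (≈0.1931)
After 4 (thin lens f=33): x=2776/145 (≈19.1448) theta=-1852/4785 (≈-0.3870)
After 5 (propagate distance d=6): x=26832/1595 (≈16.8226) theta=-1852/4785 (≈-0.3870)
After 6 (thin lens f=45): x=26832/1595 (≈16.8226) theta=-6068/7975 (≈-0.7609)
After 7 (propagate distance d=35): x=-15644/1595 (≈-9.8082) theta=-6068/7975 (≈-0.7609)
After 8 (thin lens f=13): x=-15644/1595 (≈-9.8082) theta=-664/103675 (≈-0.0064)
After 9 (propagate distance d=21 (to screen)): x=-1030804/103675 (≈-9.9426) theta=-664/103675 (≈-0.0064)
Rounded to 4 decimal places: x = -9.9426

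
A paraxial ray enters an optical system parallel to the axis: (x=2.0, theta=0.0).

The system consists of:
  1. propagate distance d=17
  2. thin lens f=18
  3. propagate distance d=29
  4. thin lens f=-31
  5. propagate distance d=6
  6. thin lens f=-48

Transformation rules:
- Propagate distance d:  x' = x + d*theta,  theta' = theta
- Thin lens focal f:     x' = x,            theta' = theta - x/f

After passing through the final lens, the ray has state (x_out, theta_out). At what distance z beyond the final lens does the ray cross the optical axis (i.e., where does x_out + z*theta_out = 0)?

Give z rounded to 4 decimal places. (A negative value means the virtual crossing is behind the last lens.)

Initial: x=2.0000 theta=0.0000
After 1 (propagate distance d=17): x=2.0000 theta=0.0000
After 2 (thin lens f=18): x=2.0000 theta=-1/9 (≈-0.1111)
After 3 (propagate distance d=29): x=-11/9 (≈-1.2222) theta=-1/9 (≈-0.1111)
After 4 (thin lens f=-31): x=-11/9 (≈-1.2222) theta=-14/93 (≈-0.1505)
After 5 (propagate distance d=6): x=-593/279 (≈-2.1254) theta=-14/93 (≈-0.1505)
After 6 (thin lens f=-48): x=-593/279 (≈-2.1254) theta=-2609/13392 (≈-0.1948)
z_focus = -x_out/theta_out = -(-593/279)/(-2609/13392) = -28464/2609 ≈ -10.9099
Rounded to 4 decimal places: z = -10.9099

Answer: -10.9099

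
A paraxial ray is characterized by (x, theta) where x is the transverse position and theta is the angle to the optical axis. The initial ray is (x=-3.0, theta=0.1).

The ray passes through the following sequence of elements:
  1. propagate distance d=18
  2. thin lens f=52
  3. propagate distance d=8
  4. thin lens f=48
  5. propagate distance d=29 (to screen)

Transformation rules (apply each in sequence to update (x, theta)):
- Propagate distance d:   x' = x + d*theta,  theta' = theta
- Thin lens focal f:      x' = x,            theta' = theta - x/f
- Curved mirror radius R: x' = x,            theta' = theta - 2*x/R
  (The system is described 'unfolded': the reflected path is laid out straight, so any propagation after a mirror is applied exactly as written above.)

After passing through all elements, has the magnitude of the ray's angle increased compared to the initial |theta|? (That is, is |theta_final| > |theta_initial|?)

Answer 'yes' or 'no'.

Initial: x=-3.0000 theta=0.1000
After 1 (propagate distance d=18): x=-1.2000 theta=0.1000
After 2 (thin lens f=52): x=-1.2000 theta=8/65 (≈0.1231)
After 3 (propagate distance d=8): x=-14/65 (≈-0.2154) theta=8/65 (≈0.1231)
After 4 (thin lens f=48): x=-14/65 (≈-0.2154) theta=199/1560 (≈0.1276)
After 5 (propagate distance d=29 (to screen)): x=1087/312 (≈3.4840) theta=199/1560 (≈0.1276)
|theta_initial|=0.1000 |theta_final|=199/1560 (≈0.1276) -> increased

Answer: yes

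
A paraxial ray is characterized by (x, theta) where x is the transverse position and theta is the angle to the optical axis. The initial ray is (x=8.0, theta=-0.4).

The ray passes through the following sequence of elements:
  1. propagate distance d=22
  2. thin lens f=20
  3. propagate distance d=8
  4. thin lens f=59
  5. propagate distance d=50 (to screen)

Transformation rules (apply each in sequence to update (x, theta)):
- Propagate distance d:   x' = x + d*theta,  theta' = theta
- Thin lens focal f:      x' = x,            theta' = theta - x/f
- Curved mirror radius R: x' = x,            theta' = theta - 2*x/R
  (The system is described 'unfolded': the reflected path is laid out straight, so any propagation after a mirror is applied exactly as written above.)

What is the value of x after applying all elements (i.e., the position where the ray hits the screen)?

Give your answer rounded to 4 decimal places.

Initial: x=8.0000 theta=-0.4000
After 1 (propagate distance d=22): x=-0.8000 theta=-0.4000
After 2 (thin lens f=20): x=-0.8000 theta=-0.3600
After 3 (propagate distance d=8): x=-3.6800 theta=-0.3600
After 4 (thin lens f=59): x=-3.6800 theta=-439/1475 (≈-0.2976)
After 5 (propagate distance d=50 (to screen)): x=-27378/1475 (≈-18.5614) theta=-439/1475 (≈-0.2976)
Rounded to 4 decimal places: x = -18.5614

Answer: -18.5614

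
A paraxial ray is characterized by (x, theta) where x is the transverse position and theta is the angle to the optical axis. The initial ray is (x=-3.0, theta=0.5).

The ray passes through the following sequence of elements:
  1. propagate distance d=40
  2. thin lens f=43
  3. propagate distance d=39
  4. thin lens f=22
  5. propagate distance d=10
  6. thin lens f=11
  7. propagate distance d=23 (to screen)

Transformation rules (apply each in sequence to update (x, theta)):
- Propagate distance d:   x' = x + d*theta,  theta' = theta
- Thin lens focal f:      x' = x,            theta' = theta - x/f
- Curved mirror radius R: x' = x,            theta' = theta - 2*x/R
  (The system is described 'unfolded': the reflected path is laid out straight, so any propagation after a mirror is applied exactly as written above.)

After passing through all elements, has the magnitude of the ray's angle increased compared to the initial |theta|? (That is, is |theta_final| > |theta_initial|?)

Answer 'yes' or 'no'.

Answer: yes

Derivation:
Initial: x=-3.0000 theta=0.5000
After 1 (propagate distance d=40): x=17.0000 theta=0.5000
After 2 (thin lens f=43): x=17.0000 theta=9/86 (≈0.1047)
After 3 (propagate distance d=39): x=1813/86 (≈21.0814) theta=9/86 (≈0.1047)
After 4 (thin lens f=22): x=1813/86 (≈21.0814) theta=-1615/1892 (≈-0.8536)
After 5 (propagate distance d=10): x=138/11 (≈12.5455) theta=-1615/1892 (≈-0.8536)
After 6 (thin lens f=11): x=138/11 (≈12.5455) theta=-41501/20812 (≈-1.9941)
After 7 (propagate distance d=23 (to screen)): x=-693427/20812 (≈-33.3186) theta=-41501/20812 (≈-1.9941)
|theta_initial|=0.5000 |theta_final|=41501/20812 (≈1.9941) -> increased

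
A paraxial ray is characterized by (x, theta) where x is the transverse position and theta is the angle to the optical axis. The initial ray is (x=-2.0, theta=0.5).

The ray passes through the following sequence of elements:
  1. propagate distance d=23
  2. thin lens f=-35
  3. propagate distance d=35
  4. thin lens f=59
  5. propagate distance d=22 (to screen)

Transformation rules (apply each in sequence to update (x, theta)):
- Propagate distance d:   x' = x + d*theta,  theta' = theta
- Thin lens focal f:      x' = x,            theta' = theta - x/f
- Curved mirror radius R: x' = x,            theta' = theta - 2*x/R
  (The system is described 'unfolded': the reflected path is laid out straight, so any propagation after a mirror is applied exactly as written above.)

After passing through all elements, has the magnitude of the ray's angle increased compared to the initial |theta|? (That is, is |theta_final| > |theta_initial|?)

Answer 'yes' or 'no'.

Answer: no

Derivation:
Initial: x=-2.0000 theta=0.5000
After 1 (propagate distance d=23): x=9.5000 theta=0.5000
After 2 (thin lens f=-35): x=9.5000 theta=27/35 (≈0.7714)
After 3 (propagate distance d=35): x=36.5000 theta=27/35 (≈0.7714)
After 4 (thin lens f=59): x=36.5000 theta=631/4130 (≈0.1528)
After 5 (propagate distance d=22 (to screen)): x=164627/4130 (≈39.8613) theta=631/4130 (≈0.1528)
|theta_initial|=0.5000 |theta_final|=631/4130 (≈0.1528) -> not increased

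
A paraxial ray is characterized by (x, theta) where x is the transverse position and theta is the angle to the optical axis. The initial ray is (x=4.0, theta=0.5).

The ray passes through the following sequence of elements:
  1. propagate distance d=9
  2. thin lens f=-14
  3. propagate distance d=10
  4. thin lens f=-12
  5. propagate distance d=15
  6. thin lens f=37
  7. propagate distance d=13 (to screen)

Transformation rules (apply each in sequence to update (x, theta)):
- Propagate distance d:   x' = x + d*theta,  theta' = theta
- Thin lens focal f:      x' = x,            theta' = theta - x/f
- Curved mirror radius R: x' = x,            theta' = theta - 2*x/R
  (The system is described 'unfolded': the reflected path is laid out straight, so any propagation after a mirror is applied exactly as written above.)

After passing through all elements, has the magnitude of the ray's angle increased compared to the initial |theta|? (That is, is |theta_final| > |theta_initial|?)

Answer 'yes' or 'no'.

Answer: yes

Derivation:
Initial: x=4.0000 theta=0.5000
After 1 (propagate distance d=9): x=8.5000 theta=0.5000
After 2 (thin lens f=-14): x=8.5000 theta=31/28 (≈1.1071)
After 3 (propagate distance d=10): x=137/7 (≈19.5714) theta=31/28 (≈1.1071)
After 4 (thin lens f=-12): x=137/7 (≈19.5714) theta=115/42 (≈2.7381)
After 5 (propagate distance d=15): x=849/14 (≈60.6429) theta=115/42 (≈2.7381)
After 6 (thin lens f=37): x=849/14 (≈60.6429) theta=122/111 (≈1.0991)
After 7 (propagate distance d=13 (to screen)): x=116443/1554 (≈74.9311) theta=122/111 (≈1.0991)
|theta_initial|=0.5000 |theta_final|=122/111 (≈1.0991) -> increased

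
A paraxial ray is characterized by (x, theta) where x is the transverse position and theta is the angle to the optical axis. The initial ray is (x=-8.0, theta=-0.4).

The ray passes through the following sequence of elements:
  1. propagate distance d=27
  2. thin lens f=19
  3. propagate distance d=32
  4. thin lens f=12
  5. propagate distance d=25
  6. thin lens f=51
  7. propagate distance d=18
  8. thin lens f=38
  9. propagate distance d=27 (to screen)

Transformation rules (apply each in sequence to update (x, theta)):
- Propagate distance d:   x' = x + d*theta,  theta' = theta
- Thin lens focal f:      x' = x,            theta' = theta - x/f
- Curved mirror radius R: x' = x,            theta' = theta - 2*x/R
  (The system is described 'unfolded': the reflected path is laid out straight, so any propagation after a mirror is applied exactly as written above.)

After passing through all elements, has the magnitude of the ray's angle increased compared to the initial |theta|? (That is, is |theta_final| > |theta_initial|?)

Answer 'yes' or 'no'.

Initial: x=-8.0000 theta=-0.4000
After 1 (propagate distance d=27): x=-18.8000 theta=-0.4000
After 2 (thin lens f=19): x=-18.8000 theta=56/95 (≈0.5895)
After 3 (propagate distance d=32): x=6/95 (≈0.0632) theta=56/95 (≈0.5895)
After 4 (thin lens f=12): x=6/95 (≈0.0632) theta=111/190 (≈0.5842)
After 5 (propagate distance d=25): x=2787/190 (≈14.6684) theta=111/190 (≈0.5842)
After 6 (thin lens f=51): x=2787/190 (≈14.6684) theta=479/1615 (≈0.2966)
After 7 (propagate distance d=18): x=64623/3230 (≈20.0071) theta=479/1615 (≈0.2966)
After 8 (thin lens f=38): x=64623/3230 (≈20.0071) theta=-28219/122740 (≈-0.2299)
After 9 (propagate distance d=27 (to screen)): x=99633/7220 (≈13.7996) theta=-28219/122740 (≈-0.2299)
|theta_initial|=0.4000 |theta_final|=28219/122740 (≈0.2299) -> not increased

Answer: no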